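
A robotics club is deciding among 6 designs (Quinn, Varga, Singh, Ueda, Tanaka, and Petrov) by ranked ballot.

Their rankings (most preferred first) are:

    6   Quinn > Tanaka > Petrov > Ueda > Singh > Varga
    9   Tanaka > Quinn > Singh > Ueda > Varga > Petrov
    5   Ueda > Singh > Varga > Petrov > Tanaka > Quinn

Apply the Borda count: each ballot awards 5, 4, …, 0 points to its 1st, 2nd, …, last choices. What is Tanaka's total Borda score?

Borda scores:
  Quinn: 6·5 + 9·4 + 5·0 = 66
  Varga: 6·0 + 9·1 + 5·3 = 24
  Singh: 6·1 + 9·3 + 5·4 = 53
  Ueda: 6·2 + 9·2 + 5·5 = 55
  Tanaka: 6·4 + 9·5 + 5·1 = 74
  Petrov: 6·3 + 9·0 + 5·2 = 28

74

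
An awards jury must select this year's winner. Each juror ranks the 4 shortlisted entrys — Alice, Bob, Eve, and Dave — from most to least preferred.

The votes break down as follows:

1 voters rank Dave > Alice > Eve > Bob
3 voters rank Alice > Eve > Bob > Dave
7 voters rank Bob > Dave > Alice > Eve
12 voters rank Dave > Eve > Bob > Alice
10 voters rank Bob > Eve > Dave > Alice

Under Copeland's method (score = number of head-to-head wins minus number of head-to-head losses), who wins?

Pairwise results:
  Alice vs Bob: Bob wins 29–4.
  Alice vs Eve: Eve wins 22–11.
  Alice vs Dave: Dave wins 30–3.
  Bob vs Eve: Bob wins 17–16.
  Bob vs Dave: Bob wins 20–13.
  Eve vs Dave: Dave wins 20–13.
Copeland scores (wins − losses):
  Alice: 0 − 3 = -3
  Bob: 3 − 0 = 3
  Eve: 1 − 2 = -1
  Dave: 2 − 1 = 1
Bob has the best Copeland score.

Bob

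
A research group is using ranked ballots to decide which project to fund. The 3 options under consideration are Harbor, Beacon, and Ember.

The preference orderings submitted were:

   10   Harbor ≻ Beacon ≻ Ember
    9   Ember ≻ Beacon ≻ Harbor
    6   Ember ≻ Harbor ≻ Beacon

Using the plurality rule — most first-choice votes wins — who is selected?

Ember

First-place vote totals:
  Harbor: 10
  Beacon: 0
  Ember: 15
Ember has the most first-place votes.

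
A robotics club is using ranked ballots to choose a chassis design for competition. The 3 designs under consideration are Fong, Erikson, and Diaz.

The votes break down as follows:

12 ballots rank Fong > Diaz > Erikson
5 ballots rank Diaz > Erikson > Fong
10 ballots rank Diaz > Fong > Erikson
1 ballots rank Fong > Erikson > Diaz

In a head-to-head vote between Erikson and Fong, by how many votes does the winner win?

Ballots ranking Erikson above Fong: 5.
Ballots ranking Fong above Erikson: 12+10+1 = 23.
Fong wins 23–5, a margin of 18.

18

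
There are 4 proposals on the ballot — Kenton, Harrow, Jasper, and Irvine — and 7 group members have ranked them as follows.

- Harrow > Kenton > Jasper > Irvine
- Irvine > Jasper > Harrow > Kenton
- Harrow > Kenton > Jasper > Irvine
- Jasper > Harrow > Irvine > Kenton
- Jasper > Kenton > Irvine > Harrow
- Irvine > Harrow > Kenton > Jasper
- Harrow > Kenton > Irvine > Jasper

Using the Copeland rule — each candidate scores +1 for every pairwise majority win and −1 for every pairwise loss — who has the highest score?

Pairwise results:
  Kenton vs Harrow: Harrow wins 6–1.
  Kenton vs Jasper: Kenton wins 4–3.
  Kenton vs Irvine: Kenton wins 4–3.
  Harrow vs Jasper: Harrow wins 4–3.
  Harrow vs Irvine: Harrow wins 4–3.
  Jasper vs Irvine: Jasper wins 4–3.
Copeland scores (wins − losses):
  Kenton: 2 − 1 = 1
  Harrow: 3 − 0 = 3
  Jasper: 1 − 2 = -1
  Irvine: 0 − 3 = -3
Harrow has the best Copeland score.

Harrow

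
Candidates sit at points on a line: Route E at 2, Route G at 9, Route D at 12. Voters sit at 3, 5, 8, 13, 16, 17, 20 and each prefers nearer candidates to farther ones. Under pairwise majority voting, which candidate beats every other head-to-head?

Route D

With single-peaked preferences on a line, the Condorcet winner is the candidate closest to the median voter.
The median voter (position 13) is closest to Route D at 12.
Check: Route D vs Route G — voters closer to Route D: 4 of 7.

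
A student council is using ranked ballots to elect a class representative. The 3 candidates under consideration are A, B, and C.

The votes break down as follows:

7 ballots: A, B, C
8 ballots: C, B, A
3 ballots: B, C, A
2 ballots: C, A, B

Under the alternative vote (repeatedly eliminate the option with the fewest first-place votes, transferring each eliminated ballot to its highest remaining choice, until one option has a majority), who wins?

C

Round 1: C 10, A 7, B 3. B has the fewest and is eliminated.
Round 2: C 13, A 7. C has a majority.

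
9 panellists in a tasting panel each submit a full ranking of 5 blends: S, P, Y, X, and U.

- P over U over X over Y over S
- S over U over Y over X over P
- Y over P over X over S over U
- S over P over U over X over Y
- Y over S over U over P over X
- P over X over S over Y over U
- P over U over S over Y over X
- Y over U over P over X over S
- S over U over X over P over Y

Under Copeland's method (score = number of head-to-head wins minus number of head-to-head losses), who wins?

P

Pairwise results:
  S vs P: P wins 5–4.
  S vs Y: S wins 5–4.
  S vs X: S wins 5–4.
  S vs U: S wins 6–3.
  P vs Y: P wins 5–4.
  P vs X: P wins 7–2.
  P vs U: P wins 5–4.
  Y vs X: Y wins 5–4.
  Y vs U: U wins 5–4.
  X vs U: U wins 7–2.
Copeland scores (wins − losses):
  S: 3 − 1 = 2
  P: 4 − 0 = 4
  Y: 1 − 3 = -2
  X: 0 − 4 = -4
  U: 2 − 2 = 0
P has the best Copeland score.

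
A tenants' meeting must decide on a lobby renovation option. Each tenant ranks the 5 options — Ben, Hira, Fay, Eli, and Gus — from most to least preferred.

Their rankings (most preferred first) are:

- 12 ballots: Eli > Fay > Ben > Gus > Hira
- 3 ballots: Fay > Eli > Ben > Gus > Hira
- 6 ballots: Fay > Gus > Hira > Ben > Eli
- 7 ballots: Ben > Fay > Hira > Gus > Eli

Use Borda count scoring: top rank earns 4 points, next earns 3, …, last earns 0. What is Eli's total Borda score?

Borda scores:
  Ben: 12·2 + 3·2 + 6·1 + 7·4 = 64
  Hira: 12·0 + 3·0 + 6·2 + 7·2 = 26
  Fay: 12·3 + 3·4 + 6·4 + 7·3 = 93
  Eli: 12·4 + 3·3 + 6·0 + 7·0 = 57
  Gus: 12·1 + 3·1 + 6·3 + 7·1 = 40

57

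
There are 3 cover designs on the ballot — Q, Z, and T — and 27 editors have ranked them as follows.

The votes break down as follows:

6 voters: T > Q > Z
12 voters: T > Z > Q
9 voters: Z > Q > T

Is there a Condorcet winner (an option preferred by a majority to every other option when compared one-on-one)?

Head-to-head results (27 voters total):
Q vs Z: Z wins 21–6.
Q vs T: T wins 18–9.
Z vs T: T wins 18–9.
T beats each rival — Q (18–9), Z (18–9) — so T is the Condorcet winner.

Yes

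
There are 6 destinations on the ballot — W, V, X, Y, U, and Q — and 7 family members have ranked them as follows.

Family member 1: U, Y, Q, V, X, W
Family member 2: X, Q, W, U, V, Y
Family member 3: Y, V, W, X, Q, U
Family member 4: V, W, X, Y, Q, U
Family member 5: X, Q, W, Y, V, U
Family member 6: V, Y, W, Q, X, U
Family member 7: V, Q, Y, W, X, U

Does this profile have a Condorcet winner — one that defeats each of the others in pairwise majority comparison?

Head-to-head results (7 voters total):
W vs V: V wins 5–2.
W vs X: W wins 4–3.
W vs Y: Y wins 4–3.
W vs U: W wins 6–1.
W vs Q: Q wins 4–3.
V vs X: V wins 5–2.
V vs Y: V wins 4–3.
V vs U: V wins 5–2.
V vs Q: V wins 4–3.
X vs Y: Y wins 4–3.
X vs U: X wins 6–1.
X vs Q: X wins 4–3.
Y vs U: Y wins 5–2.
Y vs Q: Y wins 4–3.
U vs Q: Q wins 6–1.
V beats each rival — W (5–2), X (5–2), Y (4–3), U (5–2), Q (4–3) — so V is the Condorcet winner.

Yes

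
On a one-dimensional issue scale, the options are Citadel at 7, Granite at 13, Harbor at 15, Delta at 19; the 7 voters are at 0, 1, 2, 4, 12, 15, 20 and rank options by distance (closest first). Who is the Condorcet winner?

Citadel

With single-peaked preferences on a line, the Condorcet winner is the candidate closest to the median voter.
The median voter (position 4) is closest to Citadel at 7.
Check: Citadel vs Granite — voters closer to Citadel: 4 of 7.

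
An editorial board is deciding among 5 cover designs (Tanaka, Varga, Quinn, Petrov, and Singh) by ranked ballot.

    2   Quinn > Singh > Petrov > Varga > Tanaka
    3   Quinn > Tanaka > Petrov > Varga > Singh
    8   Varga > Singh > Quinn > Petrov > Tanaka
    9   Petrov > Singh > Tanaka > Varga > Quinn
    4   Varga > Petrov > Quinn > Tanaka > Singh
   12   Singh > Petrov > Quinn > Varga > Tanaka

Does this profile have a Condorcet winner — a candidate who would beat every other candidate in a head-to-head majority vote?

Head-to-head results (38 voters total):
Tanaka vs Varga: Varga wins 26–12.
Tanaka vs Quinn: Quinn wins 29–9.
Tanaka vs Petrov: Petrov wins 35–3.
Tanaka vs Singh: Singh wins 31–7.
Varga vs Quinn: Varga wins 21–17.
Varga vs Petrov: Petrov wins 26–12.
Varga vs Singh: Singh wins 23–15.
Quinn vs Petrov: Petrov wins 25–13.
Quinn vs Singh: Singh wins 29–9.
Petrov vs Singh: Singh wins 22–16.
Singh beats each rival — Tanaka (31–7), Varga (23–15), Quinn (29–9), Petrov (22–16) — so Singh is the Condorcet winner.

Yes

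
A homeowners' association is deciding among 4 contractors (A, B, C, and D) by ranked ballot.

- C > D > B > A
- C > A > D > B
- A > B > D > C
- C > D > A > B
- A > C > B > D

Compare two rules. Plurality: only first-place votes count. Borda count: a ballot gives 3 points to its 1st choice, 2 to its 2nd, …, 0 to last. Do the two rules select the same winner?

Plurality first-place counts: A 2, B 0, C 3, D 0 → C.
Borda totals: A 9, B 4, C 11, D 6 → C.
The two rules agree on C.

Yes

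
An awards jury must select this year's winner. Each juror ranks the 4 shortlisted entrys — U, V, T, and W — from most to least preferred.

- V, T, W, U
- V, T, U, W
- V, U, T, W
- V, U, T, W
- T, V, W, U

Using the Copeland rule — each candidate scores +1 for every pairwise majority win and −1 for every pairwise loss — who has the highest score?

Pairwise results:
  U vs V: V wins 5–0.
  U vs T: T wins 3–2.
  U vs W: U wins 3–2.
  V vs T: V wins 4–1.
  V vs W: V wins 5–0.
  T vs W: T wins 5–0.
Copeland scores (wins − losses):
  U: 1 − 2 = -1
  V: 3 − 0 = 3
  T: 2 − 1 = 1
  W: 0 − 3 = -3
V has the best Copeland score.

V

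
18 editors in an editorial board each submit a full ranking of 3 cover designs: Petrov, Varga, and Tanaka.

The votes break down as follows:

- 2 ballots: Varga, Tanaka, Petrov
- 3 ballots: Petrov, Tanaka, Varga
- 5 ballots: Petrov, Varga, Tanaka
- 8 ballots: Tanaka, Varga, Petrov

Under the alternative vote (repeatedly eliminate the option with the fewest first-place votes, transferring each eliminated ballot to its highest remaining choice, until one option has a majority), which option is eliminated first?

Round 1: Petrov 8, Tanaka 8, Varga 2. Varga has the fewest and is eliminated.
Round 2: Tanaka 10, Petrov 8. Tanaka has a majority.

Varga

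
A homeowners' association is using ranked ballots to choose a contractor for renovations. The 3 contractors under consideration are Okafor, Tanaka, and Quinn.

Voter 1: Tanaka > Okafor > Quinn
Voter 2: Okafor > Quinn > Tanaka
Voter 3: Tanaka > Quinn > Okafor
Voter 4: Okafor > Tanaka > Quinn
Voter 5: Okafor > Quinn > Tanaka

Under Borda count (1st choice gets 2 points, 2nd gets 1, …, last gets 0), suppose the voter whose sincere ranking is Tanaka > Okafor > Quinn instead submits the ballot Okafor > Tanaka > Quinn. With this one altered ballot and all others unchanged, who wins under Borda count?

Okafor

Borda totals with the altered ballot: Okafor 8, Tanaka 4, Quinn 3.
The winner is unchanged: still Okafor.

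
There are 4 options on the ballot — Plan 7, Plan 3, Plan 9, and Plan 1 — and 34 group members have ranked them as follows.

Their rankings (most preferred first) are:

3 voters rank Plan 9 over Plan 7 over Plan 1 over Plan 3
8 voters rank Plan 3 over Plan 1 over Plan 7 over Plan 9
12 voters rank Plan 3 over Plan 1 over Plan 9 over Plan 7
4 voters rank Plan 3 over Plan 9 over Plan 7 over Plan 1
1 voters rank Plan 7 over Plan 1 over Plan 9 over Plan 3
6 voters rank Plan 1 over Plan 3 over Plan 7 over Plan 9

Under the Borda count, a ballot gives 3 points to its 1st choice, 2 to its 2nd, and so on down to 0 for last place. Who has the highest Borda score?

Plan 3

Borda scores:
  Plan 7: 3·2 + 8·1 + 12·0 + 4·1 + 3 + 6·1 = 27
  Plan 3: 3·0 + 8·3 + 12·3 + 4·3 + 0 + 6·2 = 84
  Plan 9: 3·3 + 8·0 + 12·1 + 4·2 + 1 + 6·0 = 30
  Plan 1: 3·1 + 8·2 + 12·2 + 4·0 + 2 + 6·3 = 63
Plan 3 has the highest total.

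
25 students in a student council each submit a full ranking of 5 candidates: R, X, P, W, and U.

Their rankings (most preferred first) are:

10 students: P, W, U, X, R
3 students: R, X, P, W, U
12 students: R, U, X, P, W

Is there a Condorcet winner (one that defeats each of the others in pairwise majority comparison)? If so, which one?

Head-to-head results (25 voters total):
R vs X: R wins 15–10.
R vs P: R wins 15–10.
R vs W: R wins 15–10.
R vs U: R wins 15–10.
X vs P: X wins 15–10.
X vs W: X wins 15–10.
X vs U: U wins 22–3.
P vs W: P wins 25–0.
P vs U: P wins 13–12.
W vs U: W wins 13–12.
R beats each rival — X (15–10), P (15–10), W (15–10), U (15–10) — so R is the Condorcet winner.

R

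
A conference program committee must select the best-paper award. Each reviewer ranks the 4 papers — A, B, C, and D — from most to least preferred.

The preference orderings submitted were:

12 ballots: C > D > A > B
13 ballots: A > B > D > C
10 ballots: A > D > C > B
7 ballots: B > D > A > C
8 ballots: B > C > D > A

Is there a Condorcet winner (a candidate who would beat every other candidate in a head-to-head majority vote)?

No

Head-to-head results (50 voters total):
A vs B: A wins 35–15.
A vs C: A wins 30–20.
A vs D: D wins 27–23.
B vs C: B wins 28–22.
B vs D: B wins 28–22.
C vs D: D wins 30–20.
No candidate beats all others: A beats B beats D beats A, a majority cycle.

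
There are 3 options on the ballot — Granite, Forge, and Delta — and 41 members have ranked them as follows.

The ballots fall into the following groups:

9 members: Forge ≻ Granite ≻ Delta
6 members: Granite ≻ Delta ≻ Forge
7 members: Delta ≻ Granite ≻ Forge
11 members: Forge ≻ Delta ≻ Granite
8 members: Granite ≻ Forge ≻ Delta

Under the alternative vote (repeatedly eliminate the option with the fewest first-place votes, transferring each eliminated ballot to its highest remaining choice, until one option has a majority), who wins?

Granite

Round 1: Forge 20, Granite 14, Delta 7. Delta has the fewest and is eliminated.
Round 2: Granite 21, Forge 20. Granite has a majority.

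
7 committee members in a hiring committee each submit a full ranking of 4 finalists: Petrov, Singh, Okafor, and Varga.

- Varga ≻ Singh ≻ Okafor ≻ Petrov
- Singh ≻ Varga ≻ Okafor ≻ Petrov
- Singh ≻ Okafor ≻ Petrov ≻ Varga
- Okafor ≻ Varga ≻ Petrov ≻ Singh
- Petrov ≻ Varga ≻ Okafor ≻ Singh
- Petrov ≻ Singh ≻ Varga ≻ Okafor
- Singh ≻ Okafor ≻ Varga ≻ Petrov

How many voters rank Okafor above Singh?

2

Ballots ranking Okafor above Singh: 2.
Ballots ranking Singh above Okafor: 5.
So 2 of 7 voters prefer Okafor to Singh.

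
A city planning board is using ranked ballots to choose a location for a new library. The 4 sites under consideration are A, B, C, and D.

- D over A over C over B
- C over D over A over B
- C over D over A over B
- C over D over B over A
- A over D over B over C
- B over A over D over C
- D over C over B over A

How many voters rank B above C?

Ballots ranking B above C: 2.
Ballots ranking C above B: 5.
So 2 of 7 voters prefer B to C.

2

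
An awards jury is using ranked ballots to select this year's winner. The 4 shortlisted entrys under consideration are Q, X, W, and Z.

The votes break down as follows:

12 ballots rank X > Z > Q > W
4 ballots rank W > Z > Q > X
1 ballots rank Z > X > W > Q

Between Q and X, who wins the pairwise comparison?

X

Ballots ranking Q above X: 4.
Ballots ranking X above Q: 12+1 = 13.
X wins the head-to-head, 13–4.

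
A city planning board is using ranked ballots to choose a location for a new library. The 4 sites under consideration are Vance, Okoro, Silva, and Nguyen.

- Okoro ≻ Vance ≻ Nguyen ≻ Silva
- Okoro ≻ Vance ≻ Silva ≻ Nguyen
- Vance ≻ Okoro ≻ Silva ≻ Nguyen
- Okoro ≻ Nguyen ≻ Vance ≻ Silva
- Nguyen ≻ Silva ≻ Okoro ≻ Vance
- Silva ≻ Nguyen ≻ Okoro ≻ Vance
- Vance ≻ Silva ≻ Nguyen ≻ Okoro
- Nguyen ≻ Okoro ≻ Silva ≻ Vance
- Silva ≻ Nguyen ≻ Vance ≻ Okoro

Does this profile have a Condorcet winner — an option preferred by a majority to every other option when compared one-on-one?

No

Head-to-head results (9 voters total):
Vance vs Okoro: Okoro wins 6–3.
Vance vs Silva: Vance wins 5–4.
Vance vs Nguyen: Nguyen wins 5–4.
Okoro vs Silva: Okoro wins 5–4.
Okoro vs Nguyen: Nguyen wins 5–4.
Silva vs Nguyen: Silva wins 5–4.
No candidate beats all others: Vance beats Silva beats Nguyen beats Vance, a majority cycle.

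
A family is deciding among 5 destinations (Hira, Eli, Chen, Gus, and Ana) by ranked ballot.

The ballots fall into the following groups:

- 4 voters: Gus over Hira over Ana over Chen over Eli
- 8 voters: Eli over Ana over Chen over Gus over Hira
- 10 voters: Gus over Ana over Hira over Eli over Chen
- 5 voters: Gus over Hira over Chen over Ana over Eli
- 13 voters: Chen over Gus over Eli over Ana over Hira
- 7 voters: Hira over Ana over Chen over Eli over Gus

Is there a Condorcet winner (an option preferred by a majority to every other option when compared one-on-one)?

No

Head-to-head results (47 voters total):
Hira vs Eli: Hira wins 26–21.
Hira vs Chen: Hira wins 26–21.
Hira vs Gus: Gus wins 40–7.
Hira vs Ana: Ana wins 31–16.
Eli vs Chen: Chen wins 29–18.
Eli vs Gus: Gus wins 32–15.
Eli vs Ana: Ana wins 26–21.
Chen vs Gus: Chen wins 28–19.
Chen vs Ana: Ana wins 29–18.
Gus vs Ana: Gus wins 32–15.
No candidate beats all others: Hira beats Chen beats Gus beats Hira, a majority cycle.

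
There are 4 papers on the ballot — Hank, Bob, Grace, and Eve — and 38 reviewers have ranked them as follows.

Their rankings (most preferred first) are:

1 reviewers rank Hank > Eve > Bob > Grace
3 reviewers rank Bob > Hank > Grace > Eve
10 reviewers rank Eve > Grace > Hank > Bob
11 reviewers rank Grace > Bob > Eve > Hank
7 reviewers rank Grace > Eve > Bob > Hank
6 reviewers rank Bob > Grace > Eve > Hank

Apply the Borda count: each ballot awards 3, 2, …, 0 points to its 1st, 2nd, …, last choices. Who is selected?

Grace

Borda scores:
  Hank: 3 + 3·2 + 10·1 + 11·0 + 7·0 + 6·0 = 19
  Bob: 1 + 3·3 + 10·0 + 11·2 + 7·1 + 6·3 = 57
  Grace: 0 + 3·1 + 10·2 + 11·3 + 7·3 + 6·2 = 89
  Eve: 2 + 3·0 + 10·3 + 11·1 + 7·2 + 6·1 = 63
Grace has the highest total.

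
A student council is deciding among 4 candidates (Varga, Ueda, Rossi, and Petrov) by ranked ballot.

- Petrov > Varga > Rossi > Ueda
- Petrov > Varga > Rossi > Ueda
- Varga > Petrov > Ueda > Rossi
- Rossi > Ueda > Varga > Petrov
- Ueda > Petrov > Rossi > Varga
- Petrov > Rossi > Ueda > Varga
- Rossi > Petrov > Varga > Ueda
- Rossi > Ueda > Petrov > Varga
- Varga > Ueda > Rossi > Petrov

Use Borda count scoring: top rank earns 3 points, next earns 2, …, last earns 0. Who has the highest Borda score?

Borda scores:
  Varga: 2 + 2 + 3 + 1 + 0 + 0 + 1 + 0 + 3 = 12
  Ueda: 0 + 0 + 1 + 2 + 3 + 1 + 0 + 2 + 2 = 11
  Rossi: 1 + 1 + 0 + 3 + 1 + 2 + 3 + 3 + 1 = 15
  Petrov: 3 + 3 + 2 + 0 + 2 + 3 + 2 + 1 + 0 = 16
Petrov has the highest total.

Petrov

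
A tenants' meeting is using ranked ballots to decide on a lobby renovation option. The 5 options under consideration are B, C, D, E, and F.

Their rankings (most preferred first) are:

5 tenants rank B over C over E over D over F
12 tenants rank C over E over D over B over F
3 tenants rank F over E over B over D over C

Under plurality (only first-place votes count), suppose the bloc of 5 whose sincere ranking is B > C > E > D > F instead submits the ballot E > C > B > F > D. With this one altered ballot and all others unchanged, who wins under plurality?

C

First-place totals with the altered ballot: B 0, C 12, D 0, E 5, F 3.
The winner is unchanged: still C.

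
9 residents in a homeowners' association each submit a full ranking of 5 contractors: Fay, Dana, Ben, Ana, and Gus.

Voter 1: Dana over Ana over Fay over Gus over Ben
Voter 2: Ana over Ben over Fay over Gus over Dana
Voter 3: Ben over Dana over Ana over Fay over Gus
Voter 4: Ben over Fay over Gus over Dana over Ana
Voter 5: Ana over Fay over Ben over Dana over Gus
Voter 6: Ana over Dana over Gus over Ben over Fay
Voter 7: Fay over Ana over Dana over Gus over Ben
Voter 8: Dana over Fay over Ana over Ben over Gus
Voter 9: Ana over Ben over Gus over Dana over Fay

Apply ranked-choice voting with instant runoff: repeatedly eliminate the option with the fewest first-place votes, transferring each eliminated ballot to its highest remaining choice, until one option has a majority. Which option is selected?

Round 1: Ana 4, Dana 2, Ben 2, Fay 1, Gus 0. Gus has the fewest and is eliminated.
Round 2: Ana 4, Dana 2, Ben 2, Fay 1. Fay has the fewest and is eliminated.
Round 3: Ana 5, Dana 2, Ben 2. Ana has a majority.

Ana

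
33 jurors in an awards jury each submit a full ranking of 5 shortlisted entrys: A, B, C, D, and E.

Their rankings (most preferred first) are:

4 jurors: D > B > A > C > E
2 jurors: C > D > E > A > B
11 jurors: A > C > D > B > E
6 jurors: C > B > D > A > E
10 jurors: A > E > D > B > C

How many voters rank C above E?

Ballots ranking C above E: 4+2+11+6 = 23.
Ballots ranking E above C: 10.
So 23 of 33 voters prefer C to E.

23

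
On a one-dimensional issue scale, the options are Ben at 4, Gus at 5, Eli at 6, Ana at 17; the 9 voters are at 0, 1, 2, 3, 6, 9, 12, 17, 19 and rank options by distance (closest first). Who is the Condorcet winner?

Eli

With single-peaked preferences on a line, the Condorcet winner is the candidate closest to the median voter.
The median voter (position 6) is closest to Eli at 6.
Check: Eli vs Gus — voters closer to Eli: 5 of 9.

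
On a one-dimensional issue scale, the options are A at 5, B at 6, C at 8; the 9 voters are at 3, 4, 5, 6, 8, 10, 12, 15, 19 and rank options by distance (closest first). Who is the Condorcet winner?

C

With single-peaked preferences on a line, the Condorcet winner is the candidate closest to the median voter.
The median voter (position 8) is closest to C at 8.
Check: C vs B — voters closer to C: 5 of 9.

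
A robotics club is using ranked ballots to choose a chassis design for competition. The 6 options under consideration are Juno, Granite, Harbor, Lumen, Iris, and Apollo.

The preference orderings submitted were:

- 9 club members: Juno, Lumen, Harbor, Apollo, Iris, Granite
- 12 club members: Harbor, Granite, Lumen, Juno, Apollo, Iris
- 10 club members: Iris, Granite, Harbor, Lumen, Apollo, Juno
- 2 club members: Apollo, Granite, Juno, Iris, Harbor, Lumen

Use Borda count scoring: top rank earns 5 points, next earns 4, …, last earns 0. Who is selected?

Harbor

Borda scores:
  Juno: 9·5 + 12·2 + 10·0 + 2·3 = 75
  Granite: 9·0 + 12·4 + 10·4 + 2·4 = 96
  Harbor: 9·3 + 12·5 + 10·3 + 2·1 = 119
  Lumen: 9·4 + 12·3 + 10·2 + 2·0 = 92
  Iris: 9·1 + 12·0 + 10·5 + 2·2 = 63
  Apollo: 9·2 + 12·1 + 10·1 + 2·5 = 50
Harbor has the highest total.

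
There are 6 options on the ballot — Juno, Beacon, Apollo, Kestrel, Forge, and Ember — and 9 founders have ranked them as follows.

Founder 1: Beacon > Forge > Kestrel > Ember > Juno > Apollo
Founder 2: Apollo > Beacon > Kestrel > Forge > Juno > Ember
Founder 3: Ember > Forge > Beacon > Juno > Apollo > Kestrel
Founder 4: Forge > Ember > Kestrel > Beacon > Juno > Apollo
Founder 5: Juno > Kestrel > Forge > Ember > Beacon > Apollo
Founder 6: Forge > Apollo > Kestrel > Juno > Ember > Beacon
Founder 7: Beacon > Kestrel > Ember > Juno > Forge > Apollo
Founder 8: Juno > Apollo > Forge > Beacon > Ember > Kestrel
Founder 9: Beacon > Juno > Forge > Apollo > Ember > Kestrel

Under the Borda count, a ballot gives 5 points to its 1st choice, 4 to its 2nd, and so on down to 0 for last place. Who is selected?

Forge

Borda scores:
  Juno: 1 + 1 + 2 + 1 + 5 + 2 + 2 + 5 + 4 = 23
  Beacon: 5 + 4 + 3 + 2 + 1 + 0 + 5 + 2 + 5 = 27
  Apollo: 0 + 5 + 1 + 0 + 0 + 4 + 0 + 4 + 2 = 16
  Kestrel: 3 + 3 + 0 + 3 + 4 + 3 + 4 + 0 + 0 = 20
  Forge: 4 + 2 + 4 + 5 + 3 + 5 + 1 + 3 + 3 = 30
  Ember: 2 + 0 + 5 + 4 + 2 + 1 + 3 + 1 + 1 = 19
Forge has the highest total.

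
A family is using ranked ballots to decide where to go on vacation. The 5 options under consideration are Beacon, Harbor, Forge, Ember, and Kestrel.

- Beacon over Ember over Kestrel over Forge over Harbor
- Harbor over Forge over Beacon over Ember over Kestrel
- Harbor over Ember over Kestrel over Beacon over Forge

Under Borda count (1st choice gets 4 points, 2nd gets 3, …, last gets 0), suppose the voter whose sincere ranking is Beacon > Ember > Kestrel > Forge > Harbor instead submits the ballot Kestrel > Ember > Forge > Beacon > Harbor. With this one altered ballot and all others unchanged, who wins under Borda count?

Borda totals with the altered ballot: Beacon 4, Harbor 8, Forge 5, Ember 7, Kestrel 6.
The winner is unchanged: still Harbor.

Harbor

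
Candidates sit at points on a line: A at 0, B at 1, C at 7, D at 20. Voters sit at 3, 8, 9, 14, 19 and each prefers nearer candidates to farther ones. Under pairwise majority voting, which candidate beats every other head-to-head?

C

With single-peaked preferences on a line, the Condorcet winner is the candidate closest to the median voter.
The median voter (position 9) is closest to C at 7.
Check: C vs D — voters closer to C: 3 of 5.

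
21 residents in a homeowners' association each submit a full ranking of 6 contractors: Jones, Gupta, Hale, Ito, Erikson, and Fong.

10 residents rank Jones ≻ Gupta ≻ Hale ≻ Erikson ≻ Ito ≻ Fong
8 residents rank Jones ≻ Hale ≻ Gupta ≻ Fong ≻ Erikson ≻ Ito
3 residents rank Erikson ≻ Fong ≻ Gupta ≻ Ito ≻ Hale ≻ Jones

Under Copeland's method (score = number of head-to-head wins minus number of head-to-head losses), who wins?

Jones

Pairwise results:
  Jones vs Gupta: Jones wins 18–3.
  Jones vs Hale: Jones wins 18–3.
  Jones vs Ito: Jones wins 18–3.
  Jones vs Erikson: Jones wins 18–3.
  Jones vs Fong: Jones wins 18–3.
  Gupta vs Hale: Gupta wins 13–8.
  Gupta vs Ito: Gupta wins 21–0.
  Gupta vs Erikson: Gupta wins 18–3.
  Gupta vs Fong: Gupta wins 18–3.
  Hale vs Ito: Hale wins 18–3.
  Hale vs Erikson: Hale wins 18–3.
  Hale vs Fong: Hale wins 18–3.
  Ito vs Erikson: Erikson wins 21–0.
  Ito vs Fong: Fong wins 11–10.
  Erikson vs Fong: Erikson wins 13–8.
Copeland scores (wins − losses):
  Jones: 5 − 0 = 5
  Gupta: 4 − 1 = 3
  Hale: 3 − 2 = 1
  Ito: 0 − 5 = -5
  Erikson: 2 − 3 = -1
  Fong: 1 − 4 = -3
Jones has the best Copeland score.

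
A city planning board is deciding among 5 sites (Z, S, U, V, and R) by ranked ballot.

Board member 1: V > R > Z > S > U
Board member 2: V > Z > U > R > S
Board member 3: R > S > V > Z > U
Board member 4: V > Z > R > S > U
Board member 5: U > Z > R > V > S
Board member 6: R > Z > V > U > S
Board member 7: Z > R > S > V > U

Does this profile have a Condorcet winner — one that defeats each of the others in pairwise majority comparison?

Head-to-head results (7 voters total):
Z vs S: Z wins 6–1.
Z vs U: Z wins 6–1.
Z vs V: V wins 4–3.
Z vs R: Z wins 4–3.
S vs U: S wins 4–3.
S vs V: V wins 5–2.
S vs R: R wins 7–0.
U vs V: V wins 6–1.
U vs R: R wins 5–2.
V vs R: R wins 4–3.
No candidate beats all others: Z beats R beats V beats Z, a majority cycle.

No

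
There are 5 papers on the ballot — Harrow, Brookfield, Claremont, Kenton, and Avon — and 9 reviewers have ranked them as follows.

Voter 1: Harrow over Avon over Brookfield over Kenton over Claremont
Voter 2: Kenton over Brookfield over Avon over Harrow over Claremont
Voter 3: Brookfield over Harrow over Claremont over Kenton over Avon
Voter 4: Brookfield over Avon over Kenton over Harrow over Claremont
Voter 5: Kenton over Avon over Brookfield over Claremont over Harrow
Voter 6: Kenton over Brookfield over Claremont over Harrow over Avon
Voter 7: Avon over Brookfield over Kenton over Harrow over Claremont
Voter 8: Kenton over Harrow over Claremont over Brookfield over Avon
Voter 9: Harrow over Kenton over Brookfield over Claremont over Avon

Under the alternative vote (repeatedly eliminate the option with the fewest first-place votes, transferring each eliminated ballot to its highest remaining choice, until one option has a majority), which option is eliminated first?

Round 1: Kenton 4, Harrow 2, Brookfield 2, Avon 1, Claremont 0. Claremont has the fewest and is eliminated.
Round 2: Kenton 4, Harrow 2, Brookfield 2, Avon 1. Avon has the fewest and is eliminated.
Round 3: Kenton 4, Brookfield 3, Harrow 2. Harrow has the fewest and is eliminated.
Round 4: Kenton 5, Brookfield 4. Kenton has a majority.

Claremont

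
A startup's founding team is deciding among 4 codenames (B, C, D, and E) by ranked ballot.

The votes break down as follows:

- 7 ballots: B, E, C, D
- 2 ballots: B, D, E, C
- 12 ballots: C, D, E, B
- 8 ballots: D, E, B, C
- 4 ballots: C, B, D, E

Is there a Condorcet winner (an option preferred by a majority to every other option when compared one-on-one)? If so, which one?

Head-to-head results (33 voters total):
B vs C: B wins 17–16.
B vs D: D wins 20–13.
B vs E: E wins 20–13.
C vs D: C wins 23–10.
C vs E: E wins 17–16.
D vs E: D wins 26–7.
No candidate beats all others: B beats C beats D beats B, a majority cycle.

None — there is no Condorcet winner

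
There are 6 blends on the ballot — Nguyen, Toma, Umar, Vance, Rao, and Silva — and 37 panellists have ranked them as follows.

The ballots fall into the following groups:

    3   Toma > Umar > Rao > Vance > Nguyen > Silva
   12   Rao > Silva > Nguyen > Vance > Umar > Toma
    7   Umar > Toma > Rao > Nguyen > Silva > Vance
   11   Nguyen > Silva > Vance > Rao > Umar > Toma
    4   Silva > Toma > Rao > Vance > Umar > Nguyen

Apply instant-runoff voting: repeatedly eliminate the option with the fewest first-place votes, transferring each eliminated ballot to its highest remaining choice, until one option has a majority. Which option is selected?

Round 1: Rao 12, Nguyen 11, Umar 7, Silva 4, Toma 3, Vance 0. Vance has the fewest and is eliminated.
Round 2: Rao 12, Nguyen 11, Umar 7, Silva 4, Toma 3. Toma has the fewest and is eliminated.
Round 3: Rao 12, Nguyen 11, Umar 10, Silva 4. Silva has the fewest and is eliminated.
Round 4: Rao 16, Nguyen 11, Umar 10. Umar has the fewest and is eliminated.
Round 5: Rao 26, Nguyen 11. Rao has a majority.

Rao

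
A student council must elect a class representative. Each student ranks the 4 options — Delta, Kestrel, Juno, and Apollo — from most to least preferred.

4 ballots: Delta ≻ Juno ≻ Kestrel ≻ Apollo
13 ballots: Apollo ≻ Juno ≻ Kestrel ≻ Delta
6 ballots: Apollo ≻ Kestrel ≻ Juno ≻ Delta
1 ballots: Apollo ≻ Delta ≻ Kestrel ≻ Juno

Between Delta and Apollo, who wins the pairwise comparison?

Ballots ranking Delta above Apollo: 4.
Ballots ranking Apollo above Delta: 13+6+1 = 20.
Apollo wins the head-to-head, 20–4.

Apollo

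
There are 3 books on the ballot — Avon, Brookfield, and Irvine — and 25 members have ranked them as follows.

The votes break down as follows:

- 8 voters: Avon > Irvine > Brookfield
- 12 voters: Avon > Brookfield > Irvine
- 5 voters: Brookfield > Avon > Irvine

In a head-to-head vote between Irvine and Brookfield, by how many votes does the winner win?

9

Ballots ranking Irvine above Brookfield: 8.
Ballots ranking Brookfield above Irvine: 12+5 = 17.
Brookfield wins 17–8, a margin of 9.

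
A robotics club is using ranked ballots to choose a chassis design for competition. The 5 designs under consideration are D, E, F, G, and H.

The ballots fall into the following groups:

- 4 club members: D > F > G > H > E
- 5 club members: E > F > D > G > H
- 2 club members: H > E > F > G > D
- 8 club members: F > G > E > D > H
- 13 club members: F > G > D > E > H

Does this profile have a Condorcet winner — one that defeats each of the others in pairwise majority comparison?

Head-to-head results (32 voters total):
D vs E: D wins 17–15.
D vs F: F wins 28–4.
D vs G: G wins 23–9.
D vs H: D wins 30–2.
E vs F: F wins 25–7.
E vs G: G wins 25–7.
E vs H: E wins 26–6.
F vs G: F wins 32–0.
F vs H: F wins 30–2.
G vs H: G wins 30–2.
F beats each rival — D (28–4), E (25–7), G (32–0), H (30–2) — so F is the Condorcet winner.

Yes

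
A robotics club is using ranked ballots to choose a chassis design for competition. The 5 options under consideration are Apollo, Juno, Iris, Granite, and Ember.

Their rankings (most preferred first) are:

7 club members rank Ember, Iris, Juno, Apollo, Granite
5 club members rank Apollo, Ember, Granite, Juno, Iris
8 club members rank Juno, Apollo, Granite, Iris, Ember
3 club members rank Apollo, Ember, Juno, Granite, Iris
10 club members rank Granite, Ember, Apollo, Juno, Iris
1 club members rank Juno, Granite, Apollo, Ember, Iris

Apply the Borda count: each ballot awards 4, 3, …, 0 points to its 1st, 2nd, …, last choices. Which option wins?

Apollo

Borda scores:
  Apollo: 7·1 + 5·4 + 8·3 + 3·4 + 10·2 + 2 = 85
  Juno: 7·2 + 5·1 + 8·4 + 3·2 + 10·1 + 4 = 71
  Iris: 7·3 + 5·0 + 8·1 + 3·0 + 10·0 + 0 = 29
  Granite: 7·0 + 5·2 + 8·2 + 3·1 + 10·4 + 3 = 72
  Ember: 7·4 + 5·3 + 8·0 + 3·3 + 10·3 + 1 = 83
Apollo has the highest total.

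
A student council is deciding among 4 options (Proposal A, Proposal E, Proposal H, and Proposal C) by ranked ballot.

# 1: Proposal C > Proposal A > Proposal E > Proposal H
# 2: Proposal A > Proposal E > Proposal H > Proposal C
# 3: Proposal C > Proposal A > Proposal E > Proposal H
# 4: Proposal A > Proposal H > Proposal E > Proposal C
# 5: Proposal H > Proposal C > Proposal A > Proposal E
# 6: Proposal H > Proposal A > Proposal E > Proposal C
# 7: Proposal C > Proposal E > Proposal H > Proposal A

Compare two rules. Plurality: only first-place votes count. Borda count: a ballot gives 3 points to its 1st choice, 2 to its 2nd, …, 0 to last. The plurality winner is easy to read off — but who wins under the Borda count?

Proposal A

Plurality first-place counts: Proposal A 2, Proposal E 0, Proposal H 2, Proposal C 3 → Proposal C.
Borda totals: Proposal A 13, Proposal E 8, Proposal H 10, Proposal C 11 → Proposal A.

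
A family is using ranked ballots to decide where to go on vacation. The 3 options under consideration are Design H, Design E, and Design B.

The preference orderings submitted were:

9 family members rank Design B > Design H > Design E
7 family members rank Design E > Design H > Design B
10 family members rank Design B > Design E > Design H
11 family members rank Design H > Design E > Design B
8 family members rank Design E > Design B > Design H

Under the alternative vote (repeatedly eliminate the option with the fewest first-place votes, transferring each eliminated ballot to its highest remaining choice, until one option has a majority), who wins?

Round 1: Design B 19, Design E 15, Design H 11. Design H has the fewest and is eliminated.
Round 2: Design E 26, Design B 19. Design E has a majority.

Design E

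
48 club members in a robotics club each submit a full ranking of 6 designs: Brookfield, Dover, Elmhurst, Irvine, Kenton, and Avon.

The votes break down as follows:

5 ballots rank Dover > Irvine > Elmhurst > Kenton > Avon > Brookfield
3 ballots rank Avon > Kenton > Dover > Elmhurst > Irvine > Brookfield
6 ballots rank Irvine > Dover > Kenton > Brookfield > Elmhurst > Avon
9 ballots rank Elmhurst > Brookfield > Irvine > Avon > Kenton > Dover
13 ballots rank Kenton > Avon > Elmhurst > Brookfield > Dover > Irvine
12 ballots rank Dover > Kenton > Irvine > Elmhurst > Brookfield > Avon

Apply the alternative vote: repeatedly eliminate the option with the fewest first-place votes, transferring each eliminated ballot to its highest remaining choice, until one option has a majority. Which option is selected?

Round 1: Dover 17, Kenton 13, Elmhurst 9, Irvine 6, Avon 3, Brookfield 0. Brookfield has the fewest and is eliminated.
Round 2: Dover 17, Kenton 13, Elmhurst 9, Irvine 6, Avon 3. Avon has the fewest and is eliminated.
Round 3: Dover 17, Kenton 16, Elmhurst 9, Irvine 6. Irvine has the fewest and is eliminated.
Round 4: Dover 23, Kenton 16, Elmhurst 9. Elmhurst has the fewest and is eliminated.
Round 5: Kenton 25, Dover 23. Kenton has a majority.

Kenton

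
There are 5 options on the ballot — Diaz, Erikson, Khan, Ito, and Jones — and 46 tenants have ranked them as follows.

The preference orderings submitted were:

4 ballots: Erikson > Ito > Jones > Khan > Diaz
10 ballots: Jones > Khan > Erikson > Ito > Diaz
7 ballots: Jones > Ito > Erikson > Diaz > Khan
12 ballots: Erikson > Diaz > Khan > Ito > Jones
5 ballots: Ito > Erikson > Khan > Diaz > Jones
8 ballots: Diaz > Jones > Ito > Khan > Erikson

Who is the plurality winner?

Jones

First-place vote totals:
  Diaz: 8
  Erikson: 16
  Khan: 0
  Ito: 5
  Jones: 17
Jones has the most first-place votes.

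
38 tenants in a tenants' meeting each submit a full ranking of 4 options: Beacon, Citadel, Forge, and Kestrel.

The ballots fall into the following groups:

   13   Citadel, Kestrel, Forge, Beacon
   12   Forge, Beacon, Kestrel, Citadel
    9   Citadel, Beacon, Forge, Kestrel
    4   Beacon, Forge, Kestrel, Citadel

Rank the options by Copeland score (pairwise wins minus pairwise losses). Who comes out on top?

Pairwise results:
  Beacon vs Citadel: Citadel wins 22–16.
  Beacon vs Forge: Forge wins 25–13.
  Beacon vs Kestrel: Beacon wins 25–13.
  Citadel vs Forge: Citadel wins 22–16.
  Citadel vs Kestrel: Citadel wins 22–16.
  Forge vs Kestrel: Forge wins 25–13.
Copeland scores (wins − losses):
  Beacon: 1 − 2 = -1
  Citadel: 3 − 0 = 3
  Forge: 2 − 1 = 1
  Kestrel: 0 − 3 = -3
Citadel has the best Copeland score.

Citadel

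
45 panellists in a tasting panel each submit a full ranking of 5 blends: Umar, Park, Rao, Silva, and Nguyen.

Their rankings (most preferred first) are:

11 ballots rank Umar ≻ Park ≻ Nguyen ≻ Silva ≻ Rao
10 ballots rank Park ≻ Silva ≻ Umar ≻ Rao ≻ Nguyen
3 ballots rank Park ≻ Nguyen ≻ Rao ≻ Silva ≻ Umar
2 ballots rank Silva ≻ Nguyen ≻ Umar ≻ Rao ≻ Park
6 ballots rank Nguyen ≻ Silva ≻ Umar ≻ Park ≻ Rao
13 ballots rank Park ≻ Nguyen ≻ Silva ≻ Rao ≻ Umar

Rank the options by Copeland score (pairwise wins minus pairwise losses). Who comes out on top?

Pairwise results:
  Umar vs Park: Park wins 26–19.
  Umar vs Rao: Umar wins 29–16.
  Umar vs Silva: Silva wins 34–11.
  Umar vs Nguyen: Nguyen wins 24–21.
  Park vs Rao: Park wins 43–2.
  Park vs Silva: Park wins 37–8.
  Park vs Nguyen: Park wins 37–8.
  Rao vs Silva: Silva wins 42–3.
  Rao vs Nguyen: Nguyen wins 35–10.
  Silva vs Nguyen: Nguyen wins 33–12.
Copeland scores (wins − losses):
  Umar: 1 − 3 = -2
  Park: 4 − 0 = 4
  Rao: 0 − 4 = -4
  Silva: 2 − 2 = 0
  Nguyen: 3 − 1 = 2
Park has the best Copeland score.

Park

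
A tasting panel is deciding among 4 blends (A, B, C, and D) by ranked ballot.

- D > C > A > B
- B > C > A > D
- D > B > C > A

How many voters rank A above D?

Ballots ranking A above D: 1.
Ballots ranking D above A: 2.
So 1 of 3 voters prefer A to D.

1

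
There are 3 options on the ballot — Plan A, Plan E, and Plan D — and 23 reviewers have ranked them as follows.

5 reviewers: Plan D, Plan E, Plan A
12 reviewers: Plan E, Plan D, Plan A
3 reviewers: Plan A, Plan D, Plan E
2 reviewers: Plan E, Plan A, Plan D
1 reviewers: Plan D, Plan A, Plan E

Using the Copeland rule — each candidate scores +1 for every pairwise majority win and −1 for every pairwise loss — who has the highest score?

Plan E

Pairwise results:
  Plan A vs Plan E: Plan E wins 19–4.
  Plan A vs Plan D: Plan D wins 18–5.
  Plan E vs Plan D: Plan E wins 14–9.
Copeland scores (wins − losses):
  Plan A: 0 − 2 = -2
  Plan E: 2 − 0 = 2
  Plan D: 1 − 1 = 0
Plan E has the best Copeland score.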